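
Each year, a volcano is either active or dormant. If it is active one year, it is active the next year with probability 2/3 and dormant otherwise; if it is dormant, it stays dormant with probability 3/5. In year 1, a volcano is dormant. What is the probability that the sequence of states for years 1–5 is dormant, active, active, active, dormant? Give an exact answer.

Year 1 is given. For each transition, use the conditional probability from the current state:
P(active | dormant) = 2/5; P(active | active) = 2/3; P(active | active) = 2/3; P(dormant | active) = 1/3.
P = 2/5 × 2/3 × 2/3 × 1/3 = 8/135.

8/135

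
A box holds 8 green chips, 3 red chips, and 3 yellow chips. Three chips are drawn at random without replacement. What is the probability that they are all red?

P = 3/14 × 2/13 × 1/12 = 6/2184 = 1/364.

1/364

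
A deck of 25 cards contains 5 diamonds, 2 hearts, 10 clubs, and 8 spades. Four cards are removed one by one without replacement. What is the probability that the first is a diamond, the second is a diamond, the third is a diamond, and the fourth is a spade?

Multiply the probability of each draw given the previous ones:
P = 5/25 × 4/24 × 3/23 × 8/22 = 480/303600 = 2/1265.

2/1265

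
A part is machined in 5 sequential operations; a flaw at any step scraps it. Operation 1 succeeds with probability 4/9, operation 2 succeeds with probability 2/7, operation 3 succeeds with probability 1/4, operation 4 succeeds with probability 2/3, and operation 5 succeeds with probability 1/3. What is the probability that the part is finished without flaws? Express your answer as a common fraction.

4/567

Each stage is reached only if all earlier stages succeed, so
P = 4/9 × 2/7 × 1/4 × 2/3 × 1/3 = 16/2268 = 4/567.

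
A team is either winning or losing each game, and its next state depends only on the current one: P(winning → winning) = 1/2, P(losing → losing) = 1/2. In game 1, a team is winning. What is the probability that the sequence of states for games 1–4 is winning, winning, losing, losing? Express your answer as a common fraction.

Game 1 is given. For each transition, use the conditional probability from the current state:
P(winning | winning) = 1/2; P(losing | winning) = 1/2; P(losing | losing) = 1/2.
P = 1/2 × 1/2 × 1/2 = 1/8.

1/8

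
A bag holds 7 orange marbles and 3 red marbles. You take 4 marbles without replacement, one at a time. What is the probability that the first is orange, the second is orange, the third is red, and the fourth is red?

Chain rule:
P = 7/10 × 6/9 × 3/8 × 2/7 = 252/5040 = 1/20.

1/20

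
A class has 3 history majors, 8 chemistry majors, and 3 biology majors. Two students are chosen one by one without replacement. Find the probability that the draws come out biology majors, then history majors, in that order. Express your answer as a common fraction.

9/182

Chain rule:
P = 3/14 × 3/13 = 9/182.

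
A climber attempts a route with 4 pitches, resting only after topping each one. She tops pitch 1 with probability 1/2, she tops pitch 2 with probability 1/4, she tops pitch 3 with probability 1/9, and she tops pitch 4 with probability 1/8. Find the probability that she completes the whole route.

1/576

The events are sequential, so multiply the conditional probabilities:
P = 1/2 × 1/4 × 1/9 × 1/8 = 1/576.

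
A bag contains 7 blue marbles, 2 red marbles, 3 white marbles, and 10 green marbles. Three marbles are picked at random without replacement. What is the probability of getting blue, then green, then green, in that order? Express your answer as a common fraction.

Chain rule:
P = 7/22 × 10/21 × 9/20 = 630/9240 = 3/44.

3/44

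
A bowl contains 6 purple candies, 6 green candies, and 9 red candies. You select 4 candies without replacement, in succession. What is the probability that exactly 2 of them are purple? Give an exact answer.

One ordering (purple drawn first) has probability 6/21 × 5/20 × 15/19 × 14/18 = 6300/143640 = 5/114.
There are C(4,2) = 6 such orderings, each equally likely, so P = 6 × 5/114 = 5/19.

5/19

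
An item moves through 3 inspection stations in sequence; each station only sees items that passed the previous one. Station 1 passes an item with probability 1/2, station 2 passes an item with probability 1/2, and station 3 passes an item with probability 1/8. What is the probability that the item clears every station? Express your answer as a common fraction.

1/32

The events are sequential, so multiply the conditional probabilities:
P = 1/2 × 1/2 × 1/8 = 1/32.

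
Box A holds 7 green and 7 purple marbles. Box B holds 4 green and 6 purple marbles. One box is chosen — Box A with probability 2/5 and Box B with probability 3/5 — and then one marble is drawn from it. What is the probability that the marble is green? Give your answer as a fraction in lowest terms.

From Box A: P(green) = 7/14.
From Box B: P(green) = 4/10.
Total probability = (2/5)(7/14) + (3/5)(4/10) = 11/25.

11/25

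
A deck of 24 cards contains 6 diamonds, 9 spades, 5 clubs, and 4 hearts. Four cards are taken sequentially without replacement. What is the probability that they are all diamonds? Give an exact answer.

5/3542

P(every draw is a diamond) = 6/24 × 5/23 × 4/22 × 3/21 = 360/255024 = 5/3542.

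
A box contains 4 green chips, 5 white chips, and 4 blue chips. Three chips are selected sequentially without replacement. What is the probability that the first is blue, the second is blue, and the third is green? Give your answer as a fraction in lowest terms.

4/143

Chain rule:
P = 4/13 × 3/12 × 4/11 = 48/1716 = 4/143.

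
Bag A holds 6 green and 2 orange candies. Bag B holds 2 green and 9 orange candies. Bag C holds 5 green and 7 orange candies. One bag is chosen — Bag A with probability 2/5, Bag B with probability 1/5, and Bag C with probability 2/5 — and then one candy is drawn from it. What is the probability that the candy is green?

83/165

From Bag A: P(green) = 6/8.
From Bag B: P(green) = 2/11.
From Bag C: P(green) = 5/12.
Total probability = (2/5)(6/8) + (1/5)(2/11) + (2/5)(5/12) = 83/165.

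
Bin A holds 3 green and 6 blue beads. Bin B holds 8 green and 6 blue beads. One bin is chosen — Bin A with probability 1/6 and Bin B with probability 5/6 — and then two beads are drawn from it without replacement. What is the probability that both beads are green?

253/936

From Bin A: P(both green) = (3/9)(2/8) = 1/12.
From Bin B: P(both green) = (8/14)(7/13) = 4/13.
Total probability = (1/6)(1/12) + (5/6)(4/13) = 253/936.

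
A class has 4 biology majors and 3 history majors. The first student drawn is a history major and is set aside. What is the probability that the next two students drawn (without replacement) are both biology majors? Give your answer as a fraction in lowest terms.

After the first draw, 4 of the remaining 6 students are biology majors.
P = 4/6 × 3/5 = 12/30 = 2/5.

2/5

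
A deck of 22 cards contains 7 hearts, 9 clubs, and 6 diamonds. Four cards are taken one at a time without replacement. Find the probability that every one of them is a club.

P(all clubs) = 9/22 × 8/21 × 7/20 × 6/19 = 3024/175560 = 18/1045.

18/1045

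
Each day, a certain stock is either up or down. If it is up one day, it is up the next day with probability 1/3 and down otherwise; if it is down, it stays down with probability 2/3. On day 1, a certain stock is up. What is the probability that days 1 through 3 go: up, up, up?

Day 1 is given. For each transition, use the conditional probability from the current state:
P(up | up) = 1/3; P(up | up) = 1/3.
P = 1/3 × 1/3 = 1/9.

1/9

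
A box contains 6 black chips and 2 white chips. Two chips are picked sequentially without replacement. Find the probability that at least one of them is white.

P(no white) = 6/8 × 5/7 = 30/56 = 15/28.
P(at least one) = 1 − 15/28 = 13/28.

13/28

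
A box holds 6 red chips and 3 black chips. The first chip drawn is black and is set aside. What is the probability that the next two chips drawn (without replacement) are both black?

With the first chip removed, 2 black remain out of 8.
P = 2/8 × 1/7 = 2/56 = 1/28.

1/28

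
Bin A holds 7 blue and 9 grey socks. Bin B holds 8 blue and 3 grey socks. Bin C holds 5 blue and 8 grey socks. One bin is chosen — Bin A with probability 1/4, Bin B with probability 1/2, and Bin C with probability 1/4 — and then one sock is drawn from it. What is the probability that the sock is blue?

From Bin A: P(blue) = 7/16.
From Bin B: P(blue) = 8/11.
From Bin C: P(blue) = 5/13.
Total probability = (1/4)(7/16) + (1/2)(8/11) + (1/4)(5/13) = 5209/9152.

5209/9152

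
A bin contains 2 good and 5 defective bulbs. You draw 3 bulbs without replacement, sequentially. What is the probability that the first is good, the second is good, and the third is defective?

Chain rule:
P = 2/7 × 1/6 × 5/5 = 10/210 = 1/21.

1/21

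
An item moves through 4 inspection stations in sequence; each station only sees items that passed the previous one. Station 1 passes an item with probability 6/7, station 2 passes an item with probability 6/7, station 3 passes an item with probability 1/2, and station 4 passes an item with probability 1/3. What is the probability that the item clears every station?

The events are sequential, so multiply the conditional probabilities:
P = 6/7 × 6/7 × 1/2 × 1/3 = 36/294 = 6/49.

6/49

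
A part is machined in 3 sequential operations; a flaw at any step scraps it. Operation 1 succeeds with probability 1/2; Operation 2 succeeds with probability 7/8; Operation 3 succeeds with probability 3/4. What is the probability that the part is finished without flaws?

21/64

Multiplying along the chain,
P = 1/2 × 7/8 × 3/4 = 21/64.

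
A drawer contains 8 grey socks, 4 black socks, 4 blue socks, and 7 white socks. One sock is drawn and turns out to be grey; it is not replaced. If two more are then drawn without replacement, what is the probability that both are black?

2/77

With the first sock removed, 4 black remain out of 22.
P = 4/22 × 3/21 = 12/462 = 2/77.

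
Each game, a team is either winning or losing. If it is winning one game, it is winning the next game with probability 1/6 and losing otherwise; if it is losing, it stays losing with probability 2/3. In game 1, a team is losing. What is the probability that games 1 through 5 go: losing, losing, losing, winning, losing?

Game 1 is given. For each transition, use the conditional probability from the current state:
P(losing | losing) = 2/3; P(losing | losing) = 2/3; P(winning | losing) = 1/3; P(losing | winning) = 5/6.
P = 2/3 × 2/3 × 1/3 × 5/6 = 20/162 = 10/81.

10/81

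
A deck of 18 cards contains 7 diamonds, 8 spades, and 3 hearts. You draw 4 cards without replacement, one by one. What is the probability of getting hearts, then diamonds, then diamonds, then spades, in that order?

7/510

Chain rule:
P = 3/18 × 7/17 × 6/16 × 8/15 = 1008/73440 = 7/510.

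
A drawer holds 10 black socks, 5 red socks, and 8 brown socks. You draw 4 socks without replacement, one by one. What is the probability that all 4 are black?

P = 10/23 × 9/22 × 8/21 × 7/20 = 5040/212520 = 6/253.

6/253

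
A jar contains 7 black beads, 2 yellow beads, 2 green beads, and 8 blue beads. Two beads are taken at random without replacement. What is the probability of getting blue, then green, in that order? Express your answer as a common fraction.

8/171

Multiply the probability of each draw given the previous ones:
P = 8/19 × 2/18 = 16/342 = 8/171.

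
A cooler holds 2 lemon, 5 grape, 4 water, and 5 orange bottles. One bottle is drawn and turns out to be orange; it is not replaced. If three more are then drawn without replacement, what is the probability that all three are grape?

With the first bottle removed, 5 grape remain out of 15.
P = 5/15 × 4/14 × 3/13 = 60/2730 = 2/91.

2/91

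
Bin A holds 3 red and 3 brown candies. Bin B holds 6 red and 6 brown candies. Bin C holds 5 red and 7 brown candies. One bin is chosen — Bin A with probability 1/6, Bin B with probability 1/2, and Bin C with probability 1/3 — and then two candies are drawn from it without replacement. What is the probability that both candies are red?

391/1980

From Bin A: P(both red) = (3/6)(2/5) = 1/5.
From Bin B: P(both red) = (6/12)(5/11) = 5/22.
From Bin C: P(both red) = (5/12)(4/11) = 5/33.
Total probability = (1/6)(1/5) + (1/2)(5/22) + (1/3)(5/33) = 391/1980.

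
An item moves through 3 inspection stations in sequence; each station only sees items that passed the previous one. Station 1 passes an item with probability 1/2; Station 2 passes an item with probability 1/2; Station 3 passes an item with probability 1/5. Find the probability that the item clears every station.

1/20

The events are sequential, so multiply the conditional probabilities:
P = 1/2 × 1/2 × 1/5 = 1/20.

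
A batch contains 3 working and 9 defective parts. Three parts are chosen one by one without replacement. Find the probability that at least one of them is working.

P(no working) = 9/12 × 8/11 × 7/10 = 504/1320 = 21/55.
P(at least one) = 1 − 21/55 = 34/55.

34/55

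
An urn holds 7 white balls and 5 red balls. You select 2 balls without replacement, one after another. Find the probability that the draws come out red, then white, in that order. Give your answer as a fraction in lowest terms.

35/132

Multiply the probability of each draw given the previous ones:
P = 5/12 × 7/11 = 35/132.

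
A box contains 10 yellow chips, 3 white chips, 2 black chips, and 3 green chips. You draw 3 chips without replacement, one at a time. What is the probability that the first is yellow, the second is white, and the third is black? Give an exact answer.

5/408

Chain rule:
P = 10/18 × 3/17 × 2/16 = 60/4896 = 5/408.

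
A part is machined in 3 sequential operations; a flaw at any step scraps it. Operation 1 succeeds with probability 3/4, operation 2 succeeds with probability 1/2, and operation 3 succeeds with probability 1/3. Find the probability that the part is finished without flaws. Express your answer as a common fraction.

1/8

Multiplying along the chain,
P = 3/4 × 1/2 × 1/3 = 3/24 = 1/8.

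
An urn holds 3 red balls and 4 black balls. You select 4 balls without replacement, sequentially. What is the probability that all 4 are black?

1/35

P = 4/7 × 3/6 × 2/5 × 1/4 = 24/840 = 1/35.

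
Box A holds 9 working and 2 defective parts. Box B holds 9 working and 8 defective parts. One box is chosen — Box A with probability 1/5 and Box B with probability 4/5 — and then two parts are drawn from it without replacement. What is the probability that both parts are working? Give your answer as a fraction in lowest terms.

1602/4675

From Box A: P(both working) = (9/11)(8/10) = 36/55.
From Box B: P(both working) = (9/17)(8/16) = 9/34.
Total probability = (1/5)(36/55) + (4/5)(9/34) = 1602/4675.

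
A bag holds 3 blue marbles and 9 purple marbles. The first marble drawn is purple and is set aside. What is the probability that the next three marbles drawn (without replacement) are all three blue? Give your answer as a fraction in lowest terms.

With the first marble removed, 3 blue remain out of 11.
P = 3/11 × 2/10 × 1/9 = 6/990 = 1/165.

1/165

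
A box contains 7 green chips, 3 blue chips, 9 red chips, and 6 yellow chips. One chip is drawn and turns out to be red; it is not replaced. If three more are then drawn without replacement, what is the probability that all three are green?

35/2024

After the first draw, 7 of the remaining 24 chips are green.
P = 7/24 × 6/23 × 5/22 = 210/12144 = 35/2024.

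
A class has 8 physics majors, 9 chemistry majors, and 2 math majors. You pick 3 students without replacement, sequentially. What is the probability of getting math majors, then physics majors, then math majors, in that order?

Multiply the probability of each draw given the previous ones:
P = 2/19 × 8/18 × 1/17 = 16/5814 = 8/2907.

8/2907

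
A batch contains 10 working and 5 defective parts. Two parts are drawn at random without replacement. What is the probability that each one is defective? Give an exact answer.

2/21

P(every draw is defective) = 5/15 × 4/14 = 20/210 = 2/21.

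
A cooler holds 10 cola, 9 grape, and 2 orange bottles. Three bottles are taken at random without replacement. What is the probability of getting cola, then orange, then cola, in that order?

3/133

Each draw changes the counts, so multiply the conditional probabilities along the sequence:
P = 10/21 × 2/20 × 9/19 = 180/7980 = 3/133.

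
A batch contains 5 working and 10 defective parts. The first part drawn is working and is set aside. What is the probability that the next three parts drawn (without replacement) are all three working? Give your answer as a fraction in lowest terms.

With the first part removed, 4 working remain out of 14.
P = 4/14 × 3/13 × 2/12 = 24/2184 = 1/91.

1/91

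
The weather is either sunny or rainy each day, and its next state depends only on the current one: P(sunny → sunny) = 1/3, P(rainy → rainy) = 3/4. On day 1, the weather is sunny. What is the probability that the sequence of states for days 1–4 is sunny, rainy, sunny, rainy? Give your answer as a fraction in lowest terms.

1/9

Day 1 is given. For each transition, use the conditional probability from the current state:
P(rainy | sunny) = 2/3; P(sunny | rainy) = 1/4; P(rainy | sunny) = 2/3.
P = 2/3 × 1/4 × 2/3 = 4/36 = 1/9.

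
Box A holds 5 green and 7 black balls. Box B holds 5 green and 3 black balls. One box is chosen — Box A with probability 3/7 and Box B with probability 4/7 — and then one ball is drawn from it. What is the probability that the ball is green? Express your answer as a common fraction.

From Box A: P(green) = 5/12.
From Box B: P(green) = 5/8.
Total probability = (3/7)(5/12) + (4/7)(5/8) = 15/28.

15/28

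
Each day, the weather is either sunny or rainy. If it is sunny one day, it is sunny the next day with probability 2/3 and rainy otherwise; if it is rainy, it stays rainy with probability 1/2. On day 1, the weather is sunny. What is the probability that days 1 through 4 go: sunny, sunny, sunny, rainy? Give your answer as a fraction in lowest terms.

Day 1 is given. For each transition, use the conditional probability from the current state:
P(sunny | sunny) = 2/3; P(sunny | sunny) = 2/3; P(rainy | sunny) = 1/3.
P = 2/3 × 2/3 × 1/3 = 4/27.

4/27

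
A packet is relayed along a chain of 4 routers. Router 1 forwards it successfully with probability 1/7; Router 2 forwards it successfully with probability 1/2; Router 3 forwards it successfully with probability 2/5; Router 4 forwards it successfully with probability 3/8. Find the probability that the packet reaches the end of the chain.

3/280

The events are sequential, so multiply the conditional probabilities:
P = 1/7 × 1/2 × 2/5 × 3/8 = 6/560 = 3/280.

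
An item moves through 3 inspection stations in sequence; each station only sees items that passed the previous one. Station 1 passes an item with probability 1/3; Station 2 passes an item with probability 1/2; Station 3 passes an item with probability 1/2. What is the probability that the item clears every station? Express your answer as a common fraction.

1/12

The events are sequential, so multiply the conditional probabilities:
P = 1/3 × 1/2 × 1/2 = 1/12.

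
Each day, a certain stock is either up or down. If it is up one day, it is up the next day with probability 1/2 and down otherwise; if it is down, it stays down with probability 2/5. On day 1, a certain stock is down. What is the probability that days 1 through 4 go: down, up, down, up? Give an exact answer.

9/50

Day 1 is given. For each transition, use the conditional probability from the current state:
P(up | down) = 3/5; P(down | up) = 1/2; P(up | down) = 3/5.
P = 3/5 × 1/2 × 3/5 = 9/50.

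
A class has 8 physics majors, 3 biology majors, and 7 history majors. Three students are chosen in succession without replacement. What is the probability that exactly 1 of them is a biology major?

105/272

One ordering (a biology major drawn first) has probability 3/18 × 15/17 × 14/16 = 630/4896 = 35/272.
There are C(3,1) = 3 such orderings, each equally likely, so P = 3 × 35/272 = 105/272.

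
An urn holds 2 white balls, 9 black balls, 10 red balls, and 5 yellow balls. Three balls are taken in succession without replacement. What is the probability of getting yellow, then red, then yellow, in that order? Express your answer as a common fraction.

1/78

Chain rule:
P = 5/26 × 10/25 × 4/24 = 200/15600 = 1/78.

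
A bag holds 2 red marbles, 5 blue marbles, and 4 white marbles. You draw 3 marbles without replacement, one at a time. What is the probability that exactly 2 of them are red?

3/55

One ordering (red drawn first) has probability 2/11 × 1/10 × 9/9 = 18/990 = 1/55.
There are C(3,2) = 3 such orderings, each equally likely, so P = 3 × 1/55 = 3/55.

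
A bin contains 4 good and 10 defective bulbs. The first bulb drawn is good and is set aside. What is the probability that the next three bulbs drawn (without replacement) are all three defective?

60/143

With the first bulb removed, 10 defective remain out of 13.
P = 10/13 × 9/12 × 8/11 = 720/1716 = 60/143.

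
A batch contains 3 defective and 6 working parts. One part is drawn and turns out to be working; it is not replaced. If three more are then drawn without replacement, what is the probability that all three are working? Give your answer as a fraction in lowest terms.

5/28

With the first part removed, 5 working remain out of 8.
P = 5/8 × 4/7 × 3/6 = 60/336 = 5/28.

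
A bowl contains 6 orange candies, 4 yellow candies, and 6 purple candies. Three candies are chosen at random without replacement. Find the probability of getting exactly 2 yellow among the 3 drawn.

One ordering (yellow drawn first) has probability 4/16 × 3/15 × 12/14 = 144/3360 = 3/70.
There are C(3,2) = 3 such orderings, each equally likely, so P = 3 × 3/70 = 9/70.

9/70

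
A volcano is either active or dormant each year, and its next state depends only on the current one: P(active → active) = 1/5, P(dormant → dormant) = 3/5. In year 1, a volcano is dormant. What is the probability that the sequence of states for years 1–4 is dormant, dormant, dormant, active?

18/125

Year 1 is given. For each transition, use the conditional probability from the current state:
P(dormant | dormant) = 3/5; P(dormant | dormant) = 3/5; P(active | dormant) = 2/5.
P = 3/5 × 3/5 × 2/5 = 18/125.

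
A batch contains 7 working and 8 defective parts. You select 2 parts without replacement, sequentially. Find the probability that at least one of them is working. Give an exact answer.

11/15

P(no working) = 8/15 × 7/14 = 56/210 = 4/15.
P(at least one) = 1 − 4/15 = 11/15.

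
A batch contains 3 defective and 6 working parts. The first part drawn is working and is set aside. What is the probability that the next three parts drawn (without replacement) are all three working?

5/28

With the first part removed, 5 working remain out of 8.
P = 5/8 × 4/7 × 3/6 = 60/336 = 5/28.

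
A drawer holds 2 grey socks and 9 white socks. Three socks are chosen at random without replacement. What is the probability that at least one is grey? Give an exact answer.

27/55

P(no grey) = 9/11 × 8/10 × 7/9 = 504/990 = 28/55.
P(at least one) = 1 − 28/55 = 27/55.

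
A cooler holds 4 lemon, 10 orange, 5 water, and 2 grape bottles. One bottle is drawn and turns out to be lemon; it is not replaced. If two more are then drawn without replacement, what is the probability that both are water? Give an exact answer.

With the first bottle removed, 5 water remain out of 20.
P = 5/20 × 4/19 = 20/380 = 1/19.

1/19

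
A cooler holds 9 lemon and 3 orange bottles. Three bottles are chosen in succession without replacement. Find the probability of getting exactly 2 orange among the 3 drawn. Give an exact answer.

27/220

One ordering (orange drawn first) has probability 3/12 × 2/11 × 9/10 = 54/1320 = 9/220.
There are C(3,2) = 3 such orderings, each equally likely, so P = 3 × 9/220 = 27/220.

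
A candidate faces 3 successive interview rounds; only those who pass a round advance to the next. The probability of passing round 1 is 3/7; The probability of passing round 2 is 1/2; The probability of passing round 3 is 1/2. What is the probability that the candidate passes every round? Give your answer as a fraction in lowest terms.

Each stage is reached only if all earlier stages succeed, so
P = 3/7 × 1/2 × 1/2 = 3/28.

3/28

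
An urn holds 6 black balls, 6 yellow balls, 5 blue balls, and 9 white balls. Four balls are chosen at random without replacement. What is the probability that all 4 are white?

P = 9/26 × 8/25 × 7/24 × 6/23 = 3024/358800 = 63/7475.

63/7475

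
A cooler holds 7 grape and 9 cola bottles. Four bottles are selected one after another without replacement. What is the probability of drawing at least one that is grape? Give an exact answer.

P(no grape) = 9/16 × 8/15 × 7/14 × 6/13 = 3024/43680 = 9/130.
P(at least one) = 1 − 9/130 = 121/130.

121/130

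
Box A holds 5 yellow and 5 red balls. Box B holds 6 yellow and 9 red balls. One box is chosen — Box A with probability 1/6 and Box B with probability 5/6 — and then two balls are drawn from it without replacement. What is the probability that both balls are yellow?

59/378

From Box A: P(both yellow) = (5/10)(4/9) = 2/9.
From Box B: P(both yellow) = (6/15)(5/14) = 1/7.
Total probability = (1/6)(2/9) + (5/6)(1/7) = 59/378.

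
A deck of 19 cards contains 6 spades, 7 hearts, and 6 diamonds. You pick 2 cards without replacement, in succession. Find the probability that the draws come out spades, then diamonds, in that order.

Multiply the probability of each draw given the previous ones:
P = 6/19 × 6/18 = 36/342 = 2/19.

2/19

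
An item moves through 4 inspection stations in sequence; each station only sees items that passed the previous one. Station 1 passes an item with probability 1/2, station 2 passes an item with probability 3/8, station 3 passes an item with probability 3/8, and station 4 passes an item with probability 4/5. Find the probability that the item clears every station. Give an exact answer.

9/160

Multiplying along the chain,
P = 1/2 × 3/8 × 3/8 × 4/5 = 36/640 = 9/160.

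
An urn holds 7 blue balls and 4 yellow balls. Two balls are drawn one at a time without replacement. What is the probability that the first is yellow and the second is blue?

Chain rule:
P = 4/11 × 7/10 = 28/110 = 14/55.

14/55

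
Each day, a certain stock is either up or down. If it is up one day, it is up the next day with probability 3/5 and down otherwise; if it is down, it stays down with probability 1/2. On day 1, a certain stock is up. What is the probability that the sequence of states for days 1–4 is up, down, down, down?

Day 1 is given. For each transition, use the conditional probability from the current state:
P(down | up) = 2/5; P(down | down) = 1/2; P(down | down) = 1/2.
P = 2/5 × 1/2 × 1/2 = 2/20 = 1/10.

1/10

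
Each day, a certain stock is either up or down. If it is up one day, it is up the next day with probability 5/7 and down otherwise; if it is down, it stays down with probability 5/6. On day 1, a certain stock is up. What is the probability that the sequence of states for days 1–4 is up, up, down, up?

Day 1 is given. For each transition, use the conditional probability from the current state:
P(up | up) = 5/7; P(down | up) = 2/7; P(up | down) = 1/6.
P = 5/7 × 2/7 × 1/6 = 10/294 = 5/147.

5/147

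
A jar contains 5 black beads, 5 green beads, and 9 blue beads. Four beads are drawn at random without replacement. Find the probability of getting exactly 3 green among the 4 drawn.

35/969

One ordering (green drawn first) has probability 5/19 × 4/18 × 3/17 × 14/16 = 840/93024 = 35/3876.
There are C(4,3) = 4 such orderings, each equally likely, so P = 4 × 35/3876 = 35/969.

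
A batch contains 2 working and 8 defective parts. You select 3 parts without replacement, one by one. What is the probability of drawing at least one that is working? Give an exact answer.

P(no working) = 8/10 × 7/9 × 6/8 = 336/720 = 7/15.
P(at least one) = 1 − 7/15 = 8/15.

8/15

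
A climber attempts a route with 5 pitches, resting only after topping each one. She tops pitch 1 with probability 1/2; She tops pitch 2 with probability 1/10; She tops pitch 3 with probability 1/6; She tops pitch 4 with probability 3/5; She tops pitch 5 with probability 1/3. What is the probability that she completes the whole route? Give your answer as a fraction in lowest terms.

Each stage is reached only if all earlier stages succeed, so
P = 1/2 × 1/10 × 1/6 × 3/5 × 1/3 = 3/1800 = 1/600.

1/600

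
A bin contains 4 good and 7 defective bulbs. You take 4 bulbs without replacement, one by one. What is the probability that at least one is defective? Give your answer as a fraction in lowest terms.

P(no defective) = 4/11 × 3/10 × 2/9 × 1/8 = 24/7920 = 1/330.
P(at least one) = 1 − 1/330 = 329/330.

329/330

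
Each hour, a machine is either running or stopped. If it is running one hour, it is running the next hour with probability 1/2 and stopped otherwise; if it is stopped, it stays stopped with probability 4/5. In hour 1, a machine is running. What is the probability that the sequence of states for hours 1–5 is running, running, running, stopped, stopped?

1/10

Hour 1 is given. For each transition, use the conditional probability from the current state:
P(running | running) = 1/2; P(running | running) = 1/2; P(stopped | running) = 1/2; P(stopped | stopped) = 4/5.
P = 1/2 × 1/2 × 1/2 × 4/5 = 4/40 = 1/10.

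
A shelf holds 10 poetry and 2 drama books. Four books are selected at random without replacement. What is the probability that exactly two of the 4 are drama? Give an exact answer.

One ordering (drama drawn first) has probability 2/12 × 1/11 × 10/10 × 9/9 = 180/11880 = 1/66.
There are C(4,2) = 6 such orderings, each equally likely, so P = 6 × 1/66 = 1/11.

1/11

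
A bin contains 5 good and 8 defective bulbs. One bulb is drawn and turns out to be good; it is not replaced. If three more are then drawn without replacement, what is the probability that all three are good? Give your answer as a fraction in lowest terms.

With the first bulb removed, 4 good remain out of 12.
P = 4/12 × 3/11 × 2/10 = 24/1320 = 1/55.

1/55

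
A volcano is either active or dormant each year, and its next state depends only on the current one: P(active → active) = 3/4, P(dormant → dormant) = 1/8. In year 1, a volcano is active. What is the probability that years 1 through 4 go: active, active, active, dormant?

Year 1 is given. For each transition, use the conditional probability from the current state:
P(active | active) = 3/4; P(active | active) = 3/4; P(dormant | active) = 1/4.
P = 3/4 × 3/4 × 1/4 = 9/64.

9/64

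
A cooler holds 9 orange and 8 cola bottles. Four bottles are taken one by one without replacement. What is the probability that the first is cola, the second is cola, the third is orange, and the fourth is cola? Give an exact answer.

9/170

Each draw changes the counts, so multiply the conditional probabilities along the sequence:
P = 8/17 × 7/16 × 9/15 × 6/14 = 3024/57120 = 9/170.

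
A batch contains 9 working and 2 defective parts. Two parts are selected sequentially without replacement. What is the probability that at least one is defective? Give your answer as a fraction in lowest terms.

P(no defective) = 9/11 × 8/10 = 72/110 = 36/55.
P(at least one) = 1 − 36/55 = 19/55.

19/55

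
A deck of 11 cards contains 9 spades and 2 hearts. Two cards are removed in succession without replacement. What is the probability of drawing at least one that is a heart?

P(no hearts) = 9/11 × 8/10 = 72/110 = 36/55.
P(at least one) = 1 − 36/55 = 19/55.

19/55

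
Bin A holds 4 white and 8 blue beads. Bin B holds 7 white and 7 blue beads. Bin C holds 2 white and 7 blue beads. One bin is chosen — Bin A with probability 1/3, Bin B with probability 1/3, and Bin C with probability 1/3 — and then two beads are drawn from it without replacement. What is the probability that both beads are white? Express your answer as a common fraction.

From Bin A: P(both white) = (4/12)(3/11) = 1/11.
From Bin B: P(both white) = (7/14)(6/13) = 3/13.
From Bin C: P(both white) = (2/9)(1/8) = 1/36.
Total probability = (1/3)(1/11) + (1/3)(3/13) + (1/3)(1/36) = 1799/15444.

1799/15444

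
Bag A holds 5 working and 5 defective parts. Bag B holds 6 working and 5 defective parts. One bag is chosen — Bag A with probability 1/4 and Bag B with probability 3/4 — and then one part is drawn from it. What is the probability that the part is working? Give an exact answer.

From Bag A: P(working) = 5/10.
From Bag B: P(working) = 6/11.
Total probability = (1/4)(5/10) + (3/4)(6/11) = 47/88.

47/88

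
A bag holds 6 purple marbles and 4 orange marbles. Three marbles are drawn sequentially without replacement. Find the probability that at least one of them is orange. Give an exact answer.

P(no orange) = 6/10 × 5/9 × 4/8 = 120/720 = 1/6.
P(at least one) = 1 − 1/6 = 5/6.

5/6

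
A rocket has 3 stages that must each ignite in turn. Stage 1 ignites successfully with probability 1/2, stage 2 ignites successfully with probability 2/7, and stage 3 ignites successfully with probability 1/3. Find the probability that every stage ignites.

1/21

Multiplying along the chain,
P = 1/2 × 2/7 × 1/3 = 2/42 = 1/21.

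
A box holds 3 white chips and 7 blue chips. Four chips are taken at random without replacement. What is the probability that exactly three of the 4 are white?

1/30

One ordering (white drawn first) has probability 3/10 × 2/9 × 1/8 × 7/7 = 42/5040 = 1/120.
There are C(4,3) = 4 such orderings, each equally likely, so P = 4 × 1/120 = 1/30.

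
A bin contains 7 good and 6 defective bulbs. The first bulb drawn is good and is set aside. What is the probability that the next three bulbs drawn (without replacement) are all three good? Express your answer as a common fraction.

After the first draw, 6 of the remaining 12 bulbs are good.
P = 6/12 × 5/11 × 4/10 = 120/1320 = 1/11.

1/11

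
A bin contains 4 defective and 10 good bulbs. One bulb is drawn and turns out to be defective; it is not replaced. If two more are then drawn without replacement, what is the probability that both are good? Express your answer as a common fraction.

15/26

With the first bulb removed, 10 good remain out of 13.
P = 10/13 × 9/12 = 90/156 = 15/26.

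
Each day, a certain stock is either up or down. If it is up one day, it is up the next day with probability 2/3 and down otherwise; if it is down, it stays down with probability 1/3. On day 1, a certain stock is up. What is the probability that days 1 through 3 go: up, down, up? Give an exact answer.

Day 1 is given. For each transition, use the conditional probability from the current state:
P(down | up) = 1/3; P(up | down) = 2/3.
P = 1/3 × 2/3 = 2/9.

2/9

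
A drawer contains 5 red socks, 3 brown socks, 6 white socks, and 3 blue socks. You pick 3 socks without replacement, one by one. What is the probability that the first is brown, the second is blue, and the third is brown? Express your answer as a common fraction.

3/680

Chain rule:
P = 3/17 × 3/16 × 2/15 = 18/4080 = 3/680.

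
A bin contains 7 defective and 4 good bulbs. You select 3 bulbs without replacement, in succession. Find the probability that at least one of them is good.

26/33

P(no good) = 7/11 × 6/10 × 5/9 = 210/990 = 7/33.
P(at least one) = 1 − 7/33 = 26/33.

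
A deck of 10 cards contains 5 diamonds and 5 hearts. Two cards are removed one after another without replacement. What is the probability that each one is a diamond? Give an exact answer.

P(all diamonds) = 5/10 × 4/9 = 20/90 = 2/9.

2/9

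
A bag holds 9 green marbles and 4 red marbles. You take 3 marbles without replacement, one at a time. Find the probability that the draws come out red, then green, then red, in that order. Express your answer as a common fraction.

Each draw changes the counts, so multiply the conditional probabilities along the sequence:
P = 4/13 × 9/12 × 3/11 = 108/1716 = 9/143.

9/143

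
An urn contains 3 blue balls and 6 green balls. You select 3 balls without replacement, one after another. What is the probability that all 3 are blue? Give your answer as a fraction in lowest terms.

1/84

P(every draw is blue) = 3/9 × 2/8 × 1/7 = 6/504 = 1/84.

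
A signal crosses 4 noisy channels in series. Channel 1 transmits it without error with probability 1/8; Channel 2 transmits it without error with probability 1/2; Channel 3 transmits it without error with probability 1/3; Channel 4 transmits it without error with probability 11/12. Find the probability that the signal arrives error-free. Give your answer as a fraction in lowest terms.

11/576

Multiplying along the chain,
P = 1/8 × 1/2 × 1/3 × 11/12 = 11/576.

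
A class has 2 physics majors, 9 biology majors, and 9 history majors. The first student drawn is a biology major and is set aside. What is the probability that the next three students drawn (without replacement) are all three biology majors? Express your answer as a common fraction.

After the first draw, 8 of the remaining 19 students are biology majors.
P = 8/19 × 7/18 × 6/17 = 336/5814 = 56/969.

56/969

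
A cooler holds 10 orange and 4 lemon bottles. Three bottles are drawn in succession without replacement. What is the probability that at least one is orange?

90/91

P(no orange) = 4/14 × 3/13 × 2/12 = 24/2184 = 1/91.
P(at least one) = 1 − 1/91 = 90/91.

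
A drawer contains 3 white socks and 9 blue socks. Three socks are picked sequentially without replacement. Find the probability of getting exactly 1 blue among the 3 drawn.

One ordering (blue drawn first) has probability 9/12 × 3/11 × 2/10 = 54/1320 = 9/220.
There are C(3,1) = 3 such orderings, each equally likely, so P = 3 × 9/220 = 27/220.

27/220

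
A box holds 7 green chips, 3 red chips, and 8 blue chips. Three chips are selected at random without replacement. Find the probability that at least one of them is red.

P(no red) = 15/18 × 14/17 × 13/16 = 2730/4896 = 455/816.
P(at least one) = 1 − 455/816 = 361/816.

361/816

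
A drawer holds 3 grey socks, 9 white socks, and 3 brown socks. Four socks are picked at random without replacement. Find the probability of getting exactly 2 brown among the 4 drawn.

66/455

One ordering (brown drawn first) has probability 3/15 × 2/14 × 12/13 × 11/12 = 792/32760 = 11/455.
There are C(4,2) = 6 such orderings, each equally likely, so P = 6 × 11/455 = 66/455.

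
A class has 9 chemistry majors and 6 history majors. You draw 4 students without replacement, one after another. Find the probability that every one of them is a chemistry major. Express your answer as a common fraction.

6/65

P(all chemistry majors) = 9/15 × 8/14 × 7/13 × 6/12 = 3024/32760 = 6/65.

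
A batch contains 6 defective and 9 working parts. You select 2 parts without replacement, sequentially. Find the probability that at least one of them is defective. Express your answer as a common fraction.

P(no defective) = 9/15 × 8/14 = 72/210 = 12/35.
P(at least one) = 1 − 12/35 = 23/35.

23/35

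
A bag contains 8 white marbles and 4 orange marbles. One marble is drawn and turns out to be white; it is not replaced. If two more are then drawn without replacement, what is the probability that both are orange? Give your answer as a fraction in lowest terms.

6/55

After the first draw, 4 of the remaining 11 marbles are orange.
P = 4/11 × 3/10 = 12/110 = 6/55.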